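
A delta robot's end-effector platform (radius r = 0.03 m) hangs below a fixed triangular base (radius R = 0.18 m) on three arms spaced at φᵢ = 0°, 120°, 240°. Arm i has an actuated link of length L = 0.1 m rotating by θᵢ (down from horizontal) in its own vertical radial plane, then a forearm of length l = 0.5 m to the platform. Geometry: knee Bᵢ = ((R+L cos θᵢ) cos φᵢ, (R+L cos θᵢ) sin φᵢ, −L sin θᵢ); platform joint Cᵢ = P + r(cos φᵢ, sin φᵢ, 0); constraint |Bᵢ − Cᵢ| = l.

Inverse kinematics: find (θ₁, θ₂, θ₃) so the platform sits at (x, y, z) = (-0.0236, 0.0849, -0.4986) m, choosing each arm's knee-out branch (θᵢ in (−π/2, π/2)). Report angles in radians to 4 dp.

arm 1 (φ=0.0°): x'=-0.0236, y'=0.0849
  e−x'=0.1736;  (l²−L²−(e−x')²−y'²−z²)/2L = -0.2297
  θ1 = atan2(B,A) + arccos(C/0.5280) = 0.7852
arm 2 (φ=120.0°): x'=0.0853, y'=-0.0220
  A cos θ + B sin θ = C:  0.0647·cos θ + -0.4986·sin θ = -0.0663
  γ=atan2(-0.4986,0.0647)=-1.4418;  ψ=arccos(-0.1320)=1.7031;  θ2=γ+ψ≈0.2613
rotate P by −φ3: (-0.0617, -0.0629, -0.4986)
  e−x'=0.2117;  (l²−L²−(e−x')²−y'²−z²)/2L = -0.2869
  γ=atan2(-0.4986,0.2117)=-1.1692;  ψ=arccos(-0.5297)=2.1290;  θ3=γ+ψ≈0.9598

θ₁ = 0.7852, θ₂ = 0.2613, θ₃ = 0.9598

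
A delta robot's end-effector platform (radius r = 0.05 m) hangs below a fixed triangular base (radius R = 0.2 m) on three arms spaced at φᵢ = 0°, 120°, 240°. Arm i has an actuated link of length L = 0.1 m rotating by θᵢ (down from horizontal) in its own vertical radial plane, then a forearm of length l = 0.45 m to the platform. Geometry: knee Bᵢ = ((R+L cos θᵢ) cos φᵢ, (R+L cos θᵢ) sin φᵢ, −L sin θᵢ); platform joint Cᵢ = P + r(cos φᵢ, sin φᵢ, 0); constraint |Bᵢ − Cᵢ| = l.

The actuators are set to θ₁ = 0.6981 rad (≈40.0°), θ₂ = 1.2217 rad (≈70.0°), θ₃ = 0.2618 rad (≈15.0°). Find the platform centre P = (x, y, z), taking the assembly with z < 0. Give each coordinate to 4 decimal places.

φ1=0.0°: virtual centre (0.2266, 0.0000, -0.0643), radius l
φ2=120.0°: virtual centre (-0.0921, 0.1595, -0.0940), radius l
arm 3 at φ=240.0°: (R−r)+L cos θ3 = 0.2466;  centre 3 = (-0.1233, -0.2136, -0.0259)
subtract pairs → two planes through P
linear system: -0.6374x+0.3191y = -0.0127−-0.0594z; -0.6998x+-0.4271y = 0.0060−0.0768z
Cramer: x(z) = 0.0071-0.0017z;  y(z) = -0.0257+0.1826z
sphere 1 gives Az²+Bz+C=0 with A=1.0334, B=0.1199, C=-0.1495;  B²−4AC=0.6325;  roots -0.4428, 0.3268;  negative root z = -0.4428
x = 0.0079, y = -0.1066

(0.0079, -0.1066, -0.4428)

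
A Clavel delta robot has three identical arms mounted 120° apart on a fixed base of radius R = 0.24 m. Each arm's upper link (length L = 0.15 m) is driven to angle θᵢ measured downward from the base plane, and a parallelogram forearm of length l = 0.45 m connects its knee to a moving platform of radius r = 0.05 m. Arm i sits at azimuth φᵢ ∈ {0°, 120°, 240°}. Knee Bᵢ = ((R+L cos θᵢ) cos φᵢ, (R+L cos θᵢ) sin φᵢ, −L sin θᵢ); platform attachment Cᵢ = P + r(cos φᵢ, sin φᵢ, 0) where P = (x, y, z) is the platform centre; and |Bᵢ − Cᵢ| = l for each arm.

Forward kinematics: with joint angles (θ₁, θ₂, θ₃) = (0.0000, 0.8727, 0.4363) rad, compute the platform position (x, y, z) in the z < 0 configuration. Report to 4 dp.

(0.0807, -0.0525, -0.3640)

arm 1 at φ=0.0°: (R−r)+L cos θ1 = 0.3400;  centre 1 = (0.3400, 0.0000, 0.0000)
centre 2 = (0.2864·cos120.0°, 0.2864·sin120.0°, -0.1149) = (-0.1432, 0.2480, -0.1149)
centre 3 = (0.3259·cos240.0°, 0.3259·sin240.0°, -0.0634) = (-0.1630, -0.2823, -0.0634)
eliminate P² terms by subtracting sphere 1 from 2 and 3
plane₁₂: -0.9664x+0.4961y+-0.2298z = -0.0204
Cramer: x(z) = 0.0135-0.1844z;  y(z) = -0.0147+0.1040z
sphere 1 gives Az²+Bz+C=0 with A=1.0448, B=0.1174, C=-0.0957;  B²−4AC=0.4138;  roots -0.3640, 0.2517;  negative root z = -0.3640
x = 0.0807, y = -0.0525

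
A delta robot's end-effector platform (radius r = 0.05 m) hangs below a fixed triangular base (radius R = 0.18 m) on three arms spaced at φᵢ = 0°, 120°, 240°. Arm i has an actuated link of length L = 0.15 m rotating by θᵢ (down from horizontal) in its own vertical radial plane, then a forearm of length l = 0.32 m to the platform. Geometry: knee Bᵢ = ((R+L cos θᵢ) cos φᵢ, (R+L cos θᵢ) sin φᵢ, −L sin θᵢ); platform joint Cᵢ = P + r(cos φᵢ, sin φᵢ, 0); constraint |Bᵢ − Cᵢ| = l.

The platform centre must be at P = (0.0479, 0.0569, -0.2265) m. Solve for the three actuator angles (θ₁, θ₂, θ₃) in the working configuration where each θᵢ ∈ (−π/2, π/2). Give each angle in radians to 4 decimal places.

arm 1 (φ=0.0°): x'=0.0479, y'=0.0569
  A cos θ + B sin θ = C:  0.0821·cos θ + -0.2265·sin θ = 0.0621
  √(A²+B²)=0.2409;  θ1 = -1.2231+1.3102 ≈ 0.0872
rotate P by −φ2: (0.0253, -0.0699, -0.2265)
  e−x'=0.1047;  (l²−L²−(e−x')²−y'²−z²)/2L = 0.0425
  √(A²+B²)=0.2495;  θ2 = -1.1379+1.3996 ≈ 0.2617
arm 3 (φ=240.0°): x'=-0.0732, y'=0.0130
  e−x'=0.2032;  (l²−L²−(e−x')²−y'²−z²)/2L = -0.0429
  γ=atan2(-0.2265,0.2032)=-0.8395;  ψ=arccos(-0.1410)=1.7123;  θ3=γ+ψ≈0.8728

θ₁ = 0.0872, θ₂ = 0.2617, θ₃ = 0.8728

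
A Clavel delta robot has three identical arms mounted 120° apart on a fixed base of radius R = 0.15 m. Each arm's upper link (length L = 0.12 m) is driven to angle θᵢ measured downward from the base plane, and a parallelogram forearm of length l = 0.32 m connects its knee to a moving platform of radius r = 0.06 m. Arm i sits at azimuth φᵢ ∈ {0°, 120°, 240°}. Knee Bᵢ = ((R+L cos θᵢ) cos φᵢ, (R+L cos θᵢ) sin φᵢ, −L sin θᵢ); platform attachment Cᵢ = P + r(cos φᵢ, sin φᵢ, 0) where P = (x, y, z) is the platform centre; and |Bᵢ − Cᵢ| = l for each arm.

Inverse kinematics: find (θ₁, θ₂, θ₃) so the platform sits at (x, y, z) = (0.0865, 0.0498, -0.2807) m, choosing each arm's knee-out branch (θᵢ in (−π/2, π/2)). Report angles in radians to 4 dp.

arm 1 (φ=0.0°): x'=0.0865, y'=0.0498
  e−x'=0.0035;  (l²−L²−(e−x')²−y'²−z²)/2L = 0.0280
  √(A²+B²)=0.2807;  θ1 = -1.5583+1.4710 ≈ -0.0874
arm 2 (φ=120.0°): x'=-0.0001, y'=-0.0998
  A cos θ + B sin θ = C:  0.0901·cos θ + -0.2807·sin θ = -0.0370
  γ=atan2(-0.2807,0.0901)=-1.2601;  ψ=arccos(-0.1255)=1.6966;  θ2=γ+ψ≈0.4365
rotate P by −φ3: (-0.0864, 0.0500, -0.2807)
  A=0.1764, B=-0.2807, C=(l²−L²−A²−y'²−z²)/(2L)=-0.1017
  γ=atan2(-0.2807,0.1764)=-1.0098;  ψ=arccos(-0.3067)=1.8825;  θ3=γ+ψ≈0.8727

θ₁ = -0.0874, θ₂ = 0.4365, θ₃ = 0.8727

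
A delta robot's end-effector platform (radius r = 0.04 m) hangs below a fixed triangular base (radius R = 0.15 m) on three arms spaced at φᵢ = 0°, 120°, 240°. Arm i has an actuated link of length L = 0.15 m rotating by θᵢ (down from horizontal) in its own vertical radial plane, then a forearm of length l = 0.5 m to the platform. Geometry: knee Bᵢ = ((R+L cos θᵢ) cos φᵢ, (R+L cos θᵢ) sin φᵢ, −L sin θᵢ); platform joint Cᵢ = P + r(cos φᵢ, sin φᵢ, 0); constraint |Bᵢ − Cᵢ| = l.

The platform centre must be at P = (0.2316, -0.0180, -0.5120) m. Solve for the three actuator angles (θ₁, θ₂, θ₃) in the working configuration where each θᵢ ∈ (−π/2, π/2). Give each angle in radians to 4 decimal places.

φ1=0.0° → target in arm frame (0.2316, -0.0180)
  e−x'=-0.1216;  (l²−L²−(e−x')²−y'²−z²)/2L = -0.1658
  θ1 = atan2(B,A) + arccos(C/0.5262) = 0.0874
arm 2 (φ=120.0°): x'=-0.1314, y'=-0.1916
  A=0.2414, B=-0.5120, C=(l²−L²−A²−y'²−z²)/(2L)=-0.4320
  √(A²+B²)=0.5660;  θ2 = -1.1302+2.4391 ≈ 1.3089
φ3=240.0° → target in arm frame (-0.1002, 0.2096)
  e−x'=0.2102;  (l²−L²−(e−x')²−y'²−z²)/2L = -0.4092
  √(A²+B²)=0.5535;  θ3 = -1.1812+2.4028 ≈ 1.2216

θ₁ = 0.0874, θ₂ = 1.3089, θ₃ = 1.2216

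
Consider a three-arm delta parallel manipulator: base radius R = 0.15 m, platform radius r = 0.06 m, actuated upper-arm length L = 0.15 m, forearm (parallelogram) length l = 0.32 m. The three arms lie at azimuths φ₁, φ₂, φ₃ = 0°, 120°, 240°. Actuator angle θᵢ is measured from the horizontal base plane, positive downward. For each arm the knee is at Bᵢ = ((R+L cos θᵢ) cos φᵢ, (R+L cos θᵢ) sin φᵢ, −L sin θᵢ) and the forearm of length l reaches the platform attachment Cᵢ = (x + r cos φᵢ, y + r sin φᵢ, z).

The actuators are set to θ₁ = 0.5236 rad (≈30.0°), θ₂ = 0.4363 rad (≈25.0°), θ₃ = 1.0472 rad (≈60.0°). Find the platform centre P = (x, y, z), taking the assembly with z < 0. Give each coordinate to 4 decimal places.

(0.0358, 0.0829, -0.3233)

φ1=0.0°: virtual centre (0.2199, 0.0000, -0.0750), radius l
S2 = (0.2259·cos120.0°, 0.2259·sin120.0°, -0.0634) = (-0.1130, 0.1957, -0.0634)
φ3=240.0°: virtual centre (-0.0825, -0.1429, -0.1299), radius l
subtract pairs → two planes through P
[-0.6658 0.3914 0.0232]·P = 0.0011;  [-0.6048 -0.2858 -0.1098]·P = -0.0099
det = 0.4270;  x = 0.0083+-0.0851z,  y = 0.0170+-0.2041z
quadratic in z: (1.0489)z²+(0.1791)z+(-0.0517)=0, √Δ=0.4991 → z ∈ {-0.3233, 0.1525}; z = -0.3233 (taking z<0)
x = 0.0358, y = 0.0829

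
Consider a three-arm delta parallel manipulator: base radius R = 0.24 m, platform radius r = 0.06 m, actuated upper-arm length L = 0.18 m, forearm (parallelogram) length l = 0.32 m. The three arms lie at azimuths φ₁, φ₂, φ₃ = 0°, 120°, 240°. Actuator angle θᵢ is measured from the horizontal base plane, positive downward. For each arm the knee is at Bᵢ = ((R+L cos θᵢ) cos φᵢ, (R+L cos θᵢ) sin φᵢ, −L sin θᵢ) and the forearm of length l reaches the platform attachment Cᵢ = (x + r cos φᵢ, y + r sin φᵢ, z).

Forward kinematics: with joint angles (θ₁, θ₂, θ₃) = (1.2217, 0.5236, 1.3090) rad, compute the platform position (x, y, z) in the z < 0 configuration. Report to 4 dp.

(-0.0370, 0.0879, -0.2998)

arm 1 at φ=0.0°: ρ1 = 0.2416;  O1 = (0.2416, 0.0000, -0.1691)
O2 = (0.3359·cos120.0°, 0.3359·sin120.0°, -0.0900) = (-0.1679, 0.2909, -0.0900)
φ3=240.0°: virtual centre (-0.1133, -0.1962, -0.1739), radius l
eliminate P² terms by subtracting sphere 1 from 2 and 3
[-0.8190 0.5818 0.1583]·P = 0.0340;  [-0.7097 -0.3925 -0.0094]·P = -0.0054
Cramer: x(z) = -0.0139+0.0771z;  y(z) = 0.0388-0.1635z
into |P−O₁|² = l²: 1.0327z² + 0.2862z + -0.0070 = 0;  Δ = 0.1110;  z = -0.2998 or 0.0227 → z<0 root = -0.2998
x = -0.0370, y = 0.0879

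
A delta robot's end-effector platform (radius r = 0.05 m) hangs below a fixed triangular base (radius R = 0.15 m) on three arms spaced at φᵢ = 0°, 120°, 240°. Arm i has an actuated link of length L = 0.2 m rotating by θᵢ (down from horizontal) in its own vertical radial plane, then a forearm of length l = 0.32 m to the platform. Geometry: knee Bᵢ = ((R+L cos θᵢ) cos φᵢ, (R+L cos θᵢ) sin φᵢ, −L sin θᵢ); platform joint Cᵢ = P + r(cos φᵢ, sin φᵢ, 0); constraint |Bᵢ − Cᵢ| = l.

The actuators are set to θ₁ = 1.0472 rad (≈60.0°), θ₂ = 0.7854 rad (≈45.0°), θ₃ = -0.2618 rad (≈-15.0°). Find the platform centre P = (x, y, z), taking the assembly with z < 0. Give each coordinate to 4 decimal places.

φ1=0.0°: virtual centre (0.2000, 0.0000, -0.1732), radius l
S2 = (0.2414·cos120.0°, 0.2414·sin120.0°, -0.1414) = (-0.1207, 0.2091, -0.1414)
arm 3 at φ=240.0°: e+L cos θ3 = 0.2932;  S3 = (-0.1466, -0.2539, 0.0518)
subtract pairs → two planes through P
linear system: -0.6414x+0.4182y = 0.0083−0.0636z; -0.6932x+-0.5078y = 0.0186−0.4499z
Cramer: x(z) = -0.0195+0.3581z;  y(z) = -0.0101+0.3972z
into |P−S₁|² = l²: 1.2860z² + 0.1812z + -0.0241 = 0;  Δ = 0.1569;  z = -0.2245 or 0.0836 → z<0 root = -0.2245
x = -0.0999, y = -0.0993

(-0.0999, -0.0993, -0.2245)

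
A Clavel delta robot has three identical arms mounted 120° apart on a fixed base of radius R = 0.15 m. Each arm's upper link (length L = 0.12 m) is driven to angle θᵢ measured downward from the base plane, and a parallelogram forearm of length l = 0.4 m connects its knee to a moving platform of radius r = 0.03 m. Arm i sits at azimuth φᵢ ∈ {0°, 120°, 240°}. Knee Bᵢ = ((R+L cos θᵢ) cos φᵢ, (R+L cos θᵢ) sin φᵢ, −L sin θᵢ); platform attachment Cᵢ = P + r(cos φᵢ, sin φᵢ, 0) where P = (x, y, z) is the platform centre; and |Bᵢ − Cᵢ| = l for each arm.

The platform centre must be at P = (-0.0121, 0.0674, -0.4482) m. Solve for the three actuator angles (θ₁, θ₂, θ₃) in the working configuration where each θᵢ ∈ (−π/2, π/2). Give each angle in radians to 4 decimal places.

arm 1 (φ=0.0°): x'=-0.0121, y'=0.0674
  A cos θ + B sin θ = C:  0.1321·cos θ + -0.4482·sin θ = -0.3220
  γ=atan2(-0.4482,0.1321)=-1.2842;  ψ=arccos(-0.6891)=2.3310;  θ1=γ+ψ≈1.0469
φ2=120.0° → target in arm frame (0.0644, -0.0232)
  A=0.0556, B=-0.4482, C=(l²−L²−A²−y'²−z²)/(2L)=-0.2455
  γ=atan2(-0.4482,0.0556)=-1.4474;  ψ=arccos(-0.5435)=2.1454;  θ2=γ+ψ≈0.6980
rotate P by −φ3: (-0.0523, -0.0442, -0.4482)
  A=0.1723, B=-0.4482, C=(l²−L²−A²−y'²−z²)/(2L)=-0.3622
  √(A²+B²)=0.4802;  θ3 = -1.2037+2.4254 ≈ 1.2216

θ₁ = 1.0469, θ₂ = 0.6980, θ₃ = 1.2216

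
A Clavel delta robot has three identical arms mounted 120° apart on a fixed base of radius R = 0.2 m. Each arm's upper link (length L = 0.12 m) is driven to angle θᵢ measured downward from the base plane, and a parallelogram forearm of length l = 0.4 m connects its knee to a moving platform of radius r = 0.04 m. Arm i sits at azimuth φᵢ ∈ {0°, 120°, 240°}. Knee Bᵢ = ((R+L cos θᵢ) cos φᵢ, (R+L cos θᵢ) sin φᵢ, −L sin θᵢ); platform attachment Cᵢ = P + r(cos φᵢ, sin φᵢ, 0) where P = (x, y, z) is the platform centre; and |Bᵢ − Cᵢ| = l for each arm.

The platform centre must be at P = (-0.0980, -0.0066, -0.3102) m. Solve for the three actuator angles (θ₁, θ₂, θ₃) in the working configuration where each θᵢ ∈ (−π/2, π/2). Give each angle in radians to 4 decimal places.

θ₁ = 0.8727, θ₂ = 0.0004, θ₃ = -0.0869

φ1=0.0° → target in arm frame (-0.0980, -0.0066)
  A cos θ + B sin θ = C:  0.2580·cos θ + -0.3102·sin θ = -0.0718
  θ1 = atan2(B,A) + arccos(C/0.4035) = 0.8727
rotate P by −φ2: (0.0433, 0.0882, -0.3102)
  A cos θ + B sin θ = C:  0.1167·cos θ + -0.3102·sin θ = 0.1166
  √(A²+B²)=0.3314;  θ2 = -1.2109+1.2114 ≈ 0.0004
rotate P by −φ3: (0.0547, -0.0816, -0.3102)
  A=0.1053, B=-0.3102, C=(l²−L²−A²−y'²−z²)/(2L)=0.1318
  √(A²+B²)=0.3276;  θ3 = -1.2436+1.1566 ≈ -0.0869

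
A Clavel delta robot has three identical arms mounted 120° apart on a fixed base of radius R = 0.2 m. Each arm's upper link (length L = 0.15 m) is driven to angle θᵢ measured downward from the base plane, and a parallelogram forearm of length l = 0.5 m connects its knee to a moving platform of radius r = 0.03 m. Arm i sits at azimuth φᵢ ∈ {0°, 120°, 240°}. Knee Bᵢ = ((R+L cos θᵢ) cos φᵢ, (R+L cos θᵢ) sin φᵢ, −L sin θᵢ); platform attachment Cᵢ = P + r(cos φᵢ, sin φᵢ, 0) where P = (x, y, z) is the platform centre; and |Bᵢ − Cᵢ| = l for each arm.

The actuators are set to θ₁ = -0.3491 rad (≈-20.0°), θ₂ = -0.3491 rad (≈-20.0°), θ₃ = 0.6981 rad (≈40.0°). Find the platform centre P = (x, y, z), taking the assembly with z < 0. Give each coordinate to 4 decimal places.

arm 1 at φ=0.0°: e+L cos θ1 = 0.3110;  S1 = (0.3110, 0.0000, 0.0513)
S2 = (0.3110·cos120.0°, 0.3110·sin120.0°, 0.0513) = (-0.1555, 0.2693, 0.0513)
S3 = (0.2849·cos240.0°, 0.2849·sin240.0°, -0.0964) = (-0.1425, -0.2467, -0.0964)
eliminate P² terms by subtracting sphere 1 from 2 and 3
[-0.9329 0.5386 0.0000]·P = 0.0000;  [-0.9068 -0.4935 -0.2954]·P = -0.0089
Cramer: x(z) = 0.0050-0.1677z;  y(z) = 0.0087-0.2905z
quadratic in z: (1.1125)z²+(-0.0051)z+(-0.1537)=0, √Δ=0.8270 → z ∈ {-0.3694, 0.3740}; z = -0.3694 (taking z<0)
x = 0.0670, y = 0.1160

(0.0670, 0.1160, -0.3694)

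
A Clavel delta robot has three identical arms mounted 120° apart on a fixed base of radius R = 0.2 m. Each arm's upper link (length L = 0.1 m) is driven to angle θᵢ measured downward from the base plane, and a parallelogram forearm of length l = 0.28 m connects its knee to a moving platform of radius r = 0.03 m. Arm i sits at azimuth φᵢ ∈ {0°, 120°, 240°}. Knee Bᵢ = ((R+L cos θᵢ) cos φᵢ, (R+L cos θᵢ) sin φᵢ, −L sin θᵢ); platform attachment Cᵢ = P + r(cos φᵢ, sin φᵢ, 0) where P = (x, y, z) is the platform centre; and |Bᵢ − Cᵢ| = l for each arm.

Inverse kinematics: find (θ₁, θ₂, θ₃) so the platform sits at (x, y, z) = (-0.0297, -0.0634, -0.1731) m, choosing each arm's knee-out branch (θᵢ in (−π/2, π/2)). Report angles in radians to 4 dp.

θ₁ = 0.9602, θ₂ = 1.0473, θ₃ = -0.2627

rotate P by −φ1: (-0.0297, -0.0634, -0.1731)
  A=0.1997, B=-0.1731, C=(l²−L²−A²−y'²−z²)/(2L)=-0.0273
  γ=atan2(-0.1731,0.1997)=-0.7142;  ψ=arccos(-0.1034)=1.6743;  θ1=γ+ψ≈0.9602
φ2=120.0° → target in arm frame (-0.0401, 0.0574)
  e−x'=0.2101;  (l²−L²−(e−x')²−y'²−z²)/2L = -0.0449
  γ=atan2(-0.1731,0.2101)=-0.6892;  ψ=arccos(-0.1650)=1.7366;  θ2=γ+ψ≈1.0473
φ3=240.0° → target in arm frame (0.0698, 0.0060)
  A=0.1002, B=-0.1731, C=(l²−L²−A²−y'²−z²)/(2L)=0.1418
  θ3 = atan2(B,A) + arccos(C/0.2000) = -0.2627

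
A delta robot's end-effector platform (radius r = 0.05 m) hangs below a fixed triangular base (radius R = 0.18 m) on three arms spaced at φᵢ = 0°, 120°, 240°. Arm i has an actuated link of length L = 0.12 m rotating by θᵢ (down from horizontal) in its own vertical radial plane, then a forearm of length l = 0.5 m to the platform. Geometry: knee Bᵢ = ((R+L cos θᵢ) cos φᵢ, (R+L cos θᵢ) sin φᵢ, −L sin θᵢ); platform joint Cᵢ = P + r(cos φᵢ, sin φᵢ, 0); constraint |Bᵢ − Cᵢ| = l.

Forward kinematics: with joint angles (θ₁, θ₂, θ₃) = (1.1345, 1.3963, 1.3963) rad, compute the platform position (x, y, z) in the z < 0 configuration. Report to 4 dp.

φ1=0.0°: virtual centre (0.1807, 0.0000, -0.1088), radius l
φ2=120.0°: virtual centre (-0.0754, 0.1306, -0.1182), radius l
φ3=240.0°: virtual centre (-0.0754, -0.1306, -0.1182), radius l
|centre ₂|²−|centre ₁|² = -0.0078;  |centre ₃|²−|centre ₁|² = -0.0078
[-0.5123 0.2613 -0.0188]·P = -0.0078;  [-0.5123 -0.2613 -0.0188]·P = -0.0078
det = 0.2677;  x = 0.0152+-0.0368z,  y = 0.0000+0.0000z
quadratic in z: (1.0014)z²+(0.2297)z+(-0.2108)=0, √Δ=0.9471 → z ∈ {-0.5876, 0.3582}; z = -0.5876 (taking z<0)
x = 0.0368, y = 0.0000

(0.0368, 0.0000, -0.5876)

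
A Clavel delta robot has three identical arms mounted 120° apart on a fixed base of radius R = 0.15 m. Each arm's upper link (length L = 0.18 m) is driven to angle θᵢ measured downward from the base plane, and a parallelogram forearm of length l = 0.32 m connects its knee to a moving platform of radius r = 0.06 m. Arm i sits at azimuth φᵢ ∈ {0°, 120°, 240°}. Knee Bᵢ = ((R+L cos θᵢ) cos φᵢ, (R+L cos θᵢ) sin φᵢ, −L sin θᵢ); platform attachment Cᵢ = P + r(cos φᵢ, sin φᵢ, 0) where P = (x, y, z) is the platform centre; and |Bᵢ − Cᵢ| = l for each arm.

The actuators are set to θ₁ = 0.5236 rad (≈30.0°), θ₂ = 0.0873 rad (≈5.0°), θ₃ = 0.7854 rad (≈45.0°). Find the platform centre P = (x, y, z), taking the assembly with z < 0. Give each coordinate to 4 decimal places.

arm 1 at φ=0.0°: (R−r)+L cos θ1 = 0.2459;  centre 1 = (0.2459, 0.0000, -0.0900)
φ2=120.0°: virtual centre (-0.1347, 0.2332, -0.0157), radius l
centre 3 = (0.2173·cos240.0°, 0.2173·sin240.0°, -0.1273) = (-0.1086, -0.1882, -0.1273)
eliminate P² terms by subtracting sphere 1 from 2 and 3
plane₁₂: -0.7611x+0.4665y+0.1486z = 0.0042
det = 0.6172;  x = 0.0013+0.0343z,  y = 0.0112+-0.2627z
sphere 1 gives Az²+Bz+C=0 with A=1.0702, B=0.1574, C=-0.0344;  B²−4AC=0.1719;  roots -0.2672, 0.1202;  negative root z = -0.2672
x = -0.0078, y = 0.0814

(-0.0078, 0.0814, -0.2672)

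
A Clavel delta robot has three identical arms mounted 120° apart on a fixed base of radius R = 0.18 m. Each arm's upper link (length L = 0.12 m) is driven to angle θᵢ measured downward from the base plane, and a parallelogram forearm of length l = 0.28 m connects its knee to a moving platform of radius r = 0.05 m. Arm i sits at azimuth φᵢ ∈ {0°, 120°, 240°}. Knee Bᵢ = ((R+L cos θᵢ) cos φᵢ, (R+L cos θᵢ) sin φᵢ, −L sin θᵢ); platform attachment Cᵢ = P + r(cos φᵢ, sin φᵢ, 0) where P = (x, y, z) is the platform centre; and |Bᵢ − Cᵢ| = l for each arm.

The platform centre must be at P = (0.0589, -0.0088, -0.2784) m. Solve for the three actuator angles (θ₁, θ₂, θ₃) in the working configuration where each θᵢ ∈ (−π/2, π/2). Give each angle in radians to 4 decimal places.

θ₁ = 0.5237, θ₂ = 1.1342, θ₃ = 1.0469

φ1=0.0° → target in arm frame (0.0589, -0.0088)
  A=0.0711, B=-0.2784, C=(l²−L²−A²−y'²−z²)/(2L)=-0.0777
  γ=atan2(-0.2784,0.0711)=-1.3208;  ψ=arccos(-0.2703)=1.8445;  θ1=γ+ψ≈0.5237
φ2=120.0° → target in arm frame (-0.0371, -0.0466)
  A cos θ + B sin θ = C:  0.1671·cos θ + -0.2784·sin θ = -0.1816
  √(A²+B²)=0.3247;  θ2 = -1.0303+2.1645 ≈ 1.1342
arm 3 (φ=240.0°): x'=-0.0218, y'=0.0554
  A=0.1518, B=-0.2784, C=(l²−L²−A²−y'²−z²)/(2L)=-0.1651
  γ=atan2(-0.2784,0.1518)=-1.0715;  ψ=arccos(-0.5207)=2.1185;  θ3=γ+ψ≈1.0469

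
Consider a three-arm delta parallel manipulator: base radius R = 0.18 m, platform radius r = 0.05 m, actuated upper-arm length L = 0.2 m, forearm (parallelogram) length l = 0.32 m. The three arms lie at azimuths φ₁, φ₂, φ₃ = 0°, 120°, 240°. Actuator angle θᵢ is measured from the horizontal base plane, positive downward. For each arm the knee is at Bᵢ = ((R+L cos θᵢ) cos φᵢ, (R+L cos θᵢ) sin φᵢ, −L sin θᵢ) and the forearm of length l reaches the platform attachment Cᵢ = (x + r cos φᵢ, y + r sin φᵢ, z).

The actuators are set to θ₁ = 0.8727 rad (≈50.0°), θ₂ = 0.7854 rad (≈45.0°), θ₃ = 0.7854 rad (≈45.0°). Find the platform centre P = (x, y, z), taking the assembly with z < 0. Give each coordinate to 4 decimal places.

(-0.0138, 0.0000, -0.3211)

arm 1 at φ=0.0°: (R−r)+L cos θ1 = 0.2586;  O1 = (0.2586, 0.0000, -0.1532)
O2 = (0.2714·cos120.0°, 0.2714·sin120.0°, -0.1414) = (-0.1357, 0.2351, -0.1414)
φ3=240.0°: virtual centre (-0.1357, -0.2351, -0.1414), radius l
|O₂|²−|O₁|² = 0.0033;  |O₃|²−|O₁|² = 0.0033
plane₁₂: -0.7885x+0.4701y+0.0236z = 0.0033
Cramer: x(z) = -0.0042+0.0299z;  y(z) = 0.0000-0.0000z
into |P−O₁|² = l²: 1.0009z² + 0.2907z + -0.0099 = 0;  Δ = 0.1240;  z = -0.3211 or 0.0307 → z<0 root = -0.3211
x = -0.0138, y = 0.0000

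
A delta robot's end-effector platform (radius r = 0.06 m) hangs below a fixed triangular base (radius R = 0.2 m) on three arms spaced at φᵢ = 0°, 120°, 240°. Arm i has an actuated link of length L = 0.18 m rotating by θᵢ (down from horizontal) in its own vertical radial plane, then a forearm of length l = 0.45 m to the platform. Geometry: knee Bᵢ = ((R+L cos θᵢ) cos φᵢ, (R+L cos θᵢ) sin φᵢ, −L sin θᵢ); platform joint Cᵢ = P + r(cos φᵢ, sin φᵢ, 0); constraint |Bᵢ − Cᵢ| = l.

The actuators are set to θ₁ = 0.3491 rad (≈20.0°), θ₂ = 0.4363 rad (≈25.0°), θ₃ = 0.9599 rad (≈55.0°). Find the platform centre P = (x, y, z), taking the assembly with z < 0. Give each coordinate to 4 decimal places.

φ1=0.0°: virtual centre (0.3091, 0.0000, -0.0616), radius l
φ2=120.0°: virtual centre (-0.1516, 0.2625, -0.0761), radius l
arm 3 at φ=240.0°: (R−r)+L cos θ3 = 0.2432;  S3 = (-0.1216, -0.2107, -0.1474)
subtract pairs → two planes through P
plane₁₂: -0.9214x+0.5251y+-0.0290z = -0.0017
det = 0.8406;  x = 0.0124+-0.1218z,  y = 0.0185+-0.1586z
into |P−S₁|² = l²: 1.0400z² + 0.1896z + -0.1103 = 0;  Δ = 0.4947;  z = -0.4293 or 0.2470 → z<0 root = -0.4293
x = 0.0647, y = 0.0866

(0.0647, 0.0866, -0.4293)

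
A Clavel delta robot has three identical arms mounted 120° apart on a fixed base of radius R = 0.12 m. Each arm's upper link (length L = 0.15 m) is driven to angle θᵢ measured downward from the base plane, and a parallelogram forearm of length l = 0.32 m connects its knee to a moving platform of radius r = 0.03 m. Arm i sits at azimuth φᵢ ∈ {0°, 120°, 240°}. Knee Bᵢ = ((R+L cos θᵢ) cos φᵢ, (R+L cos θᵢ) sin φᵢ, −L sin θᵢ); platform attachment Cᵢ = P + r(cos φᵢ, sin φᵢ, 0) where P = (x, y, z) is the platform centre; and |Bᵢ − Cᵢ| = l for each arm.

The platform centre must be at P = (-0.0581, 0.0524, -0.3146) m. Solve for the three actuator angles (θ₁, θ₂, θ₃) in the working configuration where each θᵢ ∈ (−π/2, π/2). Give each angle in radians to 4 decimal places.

θ₁ = 0.8728, θ₂ = 0.2616, θ₃ = 0.6982

arm 1 (φ=0.0°): x'=-0.0581, y'=0.0524
  A cos θ + B sin θ = C:  0.1481·cos θ + -0.3146·sin θ = -0.1458
  γ=atan2(-0.3146,0.1481)=-1.1308;  ψ=arccos(-0.4194)=2.0036;  θ1=γ+ψ≈0.8728
φ2=120.0° → target in arm frame (0.0744, 0.0241)
  A cos θ + B sin θ = C:  0.0156·cos θ + -0.3146·sin θ = -0.0663
  √(A²+B²)=0.3150;  θ2 = -1.5213+1.7829 ≈ 0.2616
arm 3 (φ=240.0°): x'=-0.0163, y'=-0.0765
  A=0.1063, B=-0.3146, C=(l²−L²−A²−y'²−z²)/(2L)=-0.1208
  θ3 = atan2(B,A) + arccos(C/0.3321) = 0.6982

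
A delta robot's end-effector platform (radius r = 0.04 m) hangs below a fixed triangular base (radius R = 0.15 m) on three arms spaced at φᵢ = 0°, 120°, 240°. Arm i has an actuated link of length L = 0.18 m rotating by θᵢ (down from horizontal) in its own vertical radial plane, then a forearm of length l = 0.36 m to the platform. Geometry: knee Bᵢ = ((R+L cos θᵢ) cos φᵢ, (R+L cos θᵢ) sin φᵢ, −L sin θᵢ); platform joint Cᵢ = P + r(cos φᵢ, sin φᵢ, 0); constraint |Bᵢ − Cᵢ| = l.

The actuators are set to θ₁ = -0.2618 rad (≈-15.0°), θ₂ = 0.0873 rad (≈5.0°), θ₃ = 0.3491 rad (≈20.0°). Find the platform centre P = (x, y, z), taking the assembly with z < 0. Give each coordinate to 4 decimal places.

(0.0444, 0.0233, -0.2212)

φ1=0.0°: virtual centre (0.2839, 0.0000, 0.0466), radius l
φ2=120.0°: virtual centre (-0.1447, 0.2506, -0.0157), radius l
φ3=240.0°: virtual centre (-0.1396, -0.2417, -0.0616), radius l
subtract pairs → two planes through P
linear system: -0.8570x+0.5011y = 0.0012−-0.1246z; -0.8469x+-0.4835y = -0.0010−-0.2163z
Cramer: x(z) = -0.0001-0.2010z;  y(z) = 0.0023-0.0953z
sphere 1 gives Az²+Bz+C=0 with A=1.0495, B=0.0206, C=-0.0468;  B²−4AC=0.1969;  roots -0.2212, 0.2016;  negative root z = -0.2212
x = 0.0444, y = 0.0233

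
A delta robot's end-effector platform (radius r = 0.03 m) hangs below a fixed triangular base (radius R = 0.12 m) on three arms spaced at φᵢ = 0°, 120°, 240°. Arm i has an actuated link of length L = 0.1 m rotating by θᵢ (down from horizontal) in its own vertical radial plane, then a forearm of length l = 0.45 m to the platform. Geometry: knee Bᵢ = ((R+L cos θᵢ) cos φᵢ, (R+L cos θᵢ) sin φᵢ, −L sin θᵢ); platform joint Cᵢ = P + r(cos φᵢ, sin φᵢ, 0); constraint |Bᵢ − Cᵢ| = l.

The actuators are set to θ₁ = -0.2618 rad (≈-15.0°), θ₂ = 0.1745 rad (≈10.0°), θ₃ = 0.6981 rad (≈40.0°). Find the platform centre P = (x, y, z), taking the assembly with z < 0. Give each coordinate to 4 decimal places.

(0.1049, 0.0728, -0.4106)

arm 1 at φ=0.0°: (R−r)+L cos θ1 = 0.1866;  S1 = (0.1866, 0.0000, 0.0259)
arm 2 at φ=120.0°: (R−r)+L cos θ2 = 0.1885;  S2 = (-0.0942, 0.1632, -0.0174)
φ3=240.0°: virtual centre (-0.0833, -0.1443, -0.0643), radius l
|S₂|²−|S₁|² = 0.0003;  |S₃|²−|S₁|² = -0.0036
linear system: -0.5617x+0.3265y = 0.0003−-0.0865z; -0.5398x+-0.2886y = -0.0036−-0.1803z
det = 0.3383;  x = 0.0032+-0.2478z,  y = 0.0065+-0.1614z
quadratic in z: (1.0874)z²+(0.0370)z+(-0.1681)=0, √Δ=0.8560 → z ∈ {-0.4106, 0.3766}; z = -0.4106 (taking z<0)
x = 0.1049, y = 0.0728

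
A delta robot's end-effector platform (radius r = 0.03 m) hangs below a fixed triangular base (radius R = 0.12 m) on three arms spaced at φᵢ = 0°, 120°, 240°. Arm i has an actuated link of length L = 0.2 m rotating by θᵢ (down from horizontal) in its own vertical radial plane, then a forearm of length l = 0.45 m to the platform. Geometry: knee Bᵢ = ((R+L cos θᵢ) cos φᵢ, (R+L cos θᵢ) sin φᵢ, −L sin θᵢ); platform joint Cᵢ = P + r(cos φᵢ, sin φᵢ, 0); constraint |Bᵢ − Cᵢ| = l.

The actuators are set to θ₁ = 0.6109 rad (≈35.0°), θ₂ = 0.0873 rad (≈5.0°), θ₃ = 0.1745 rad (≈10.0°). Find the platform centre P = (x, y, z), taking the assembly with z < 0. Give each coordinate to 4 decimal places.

(-0.0962, 0.0139, -0.3972)

centre 1 = (0.2538·cos0.0°, 0.2538·sin0.0°, -0.1147) = (0.2538, 0.0000, -0.1147)
centre 2 = (0.2892·cos120.0°, 0.2892·sin120.0°, -0.0174) = (-0.1446, 0.2505, -0.0174)
centre 3 = (0.2870·cos240.0°, 0.2870·sin240.0°, -0.0347) = (-0.1435, -0.2485, -0.0347)
|centre ₂|²−|centre ₁|² = 0.0064;  |centre ₃|²−|centre ₁|² = 0.0060
plane₁₂: -0.7969x+0.5010y+0.1946z = 0.0064
Cramer: x(z) = -0.0078+0.2227z;  y(z) = 0.0004-0.0341z
quadratic in z: (1.0508)z²+(0.1129)z+(-0.1209)=0, √Δ=0.7218 → z ∈ {-0.3972, 0.2897}; z = -0.3972 (taking z<0)
x = -0.0962, y = 0.0139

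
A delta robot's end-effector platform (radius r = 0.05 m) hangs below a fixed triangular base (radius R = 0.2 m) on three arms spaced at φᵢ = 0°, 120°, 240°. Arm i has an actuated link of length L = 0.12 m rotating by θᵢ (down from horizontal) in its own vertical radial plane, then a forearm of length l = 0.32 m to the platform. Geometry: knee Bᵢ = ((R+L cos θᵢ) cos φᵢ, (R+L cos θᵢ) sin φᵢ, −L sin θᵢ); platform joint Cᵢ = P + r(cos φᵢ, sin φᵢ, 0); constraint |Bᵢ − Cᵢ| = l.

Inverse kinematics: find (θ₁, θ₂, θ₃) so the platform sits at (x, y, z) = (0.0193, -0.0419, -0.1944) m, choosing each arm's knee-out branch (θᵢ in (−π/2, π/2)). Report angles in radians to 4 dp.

arm 1 (φ=0.0°): x'=0.0193, y'=-0.0419
  A cos θ + B sin θ = C:  0.1307·cos θ + -0.1944·sin θ = 0.1307
  θ1 = atan2(B,A) + arccos(C/0.2343) = -0.0001
rotate P by −φ2: (-0.0459, 0.0042, -0.1944)
  A=0.1959, B=-0.1944, C=(l²−L²−A²−y'²−z²)/(2L)=0.0492
  √(A²+B²)=0.2760;  θ2 = -0.7815+1.3917 ≈ 0.6103
rotate P by −φ3: (0.0266, 0.0377, -0.1944)
  A cos θ + B sin θ = C:  0.1234·cos θ + -0.1944·sin θ = 0.1399
  γ=atan2(-0.1944,0.1234)=-1.0053;  ψ=arccos(0.6075)=0.9178;  θ3=γ+ψ≈-0.0875

θ₁ = -0.0001, θ₂ = 0.6103, θ₃ = -0.0875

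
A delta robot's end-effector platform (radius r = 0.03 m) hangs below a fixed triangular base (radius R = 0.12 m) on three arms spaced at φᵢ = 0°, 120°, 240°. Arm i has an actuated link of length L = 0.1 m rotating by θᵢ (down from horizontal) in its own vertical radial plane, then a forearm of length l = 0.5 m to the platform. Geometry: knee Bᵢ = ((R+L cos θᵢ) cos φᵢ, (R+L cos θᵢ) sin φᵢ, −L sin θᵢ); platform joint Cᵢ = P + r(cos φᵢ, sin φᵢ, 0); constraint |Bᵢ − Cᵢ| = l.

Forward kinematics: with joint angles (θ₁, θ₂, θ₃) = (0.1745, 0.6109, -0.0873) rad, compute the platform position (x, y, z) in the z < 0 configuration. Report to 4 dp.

(0.0173, -0.1058, -0.4751)

O1 = (0.1885·cos0.0°, 0.1885·sin0.0°, -0.0174) = (0.1885, 0.0000, -0.0174)
φ2=120.0°: virtual centre (-0.0860, 0.1489, -0.0574), radius l
O3 = (0.1896·cos240.0°, 0.1896·sin240.0°, 0.0087) = (-0.0948, -0.1642, 0.0087)
|O₂|²−|O₁|² = -0.0030;  |O₃|²−|O₁|² = 0.0002
[-0.5489 0.2978 -0.0800]·P = -0.0030;  [-0.5666 -0.3284 0.0522]·P = 0.0002
det = 0.3490;  x = 0.0026+-0.0308z,  y = -0.0052+0.2119z
quadratic in z: (1.0459)z²+(0.0440)z+(-0.2151)=0, √Δ=0.9497 → z ∈ {-0.4751, 0.4330}; z = -0.4751 (taking z<0)
x = 0.0173, y = -0.1058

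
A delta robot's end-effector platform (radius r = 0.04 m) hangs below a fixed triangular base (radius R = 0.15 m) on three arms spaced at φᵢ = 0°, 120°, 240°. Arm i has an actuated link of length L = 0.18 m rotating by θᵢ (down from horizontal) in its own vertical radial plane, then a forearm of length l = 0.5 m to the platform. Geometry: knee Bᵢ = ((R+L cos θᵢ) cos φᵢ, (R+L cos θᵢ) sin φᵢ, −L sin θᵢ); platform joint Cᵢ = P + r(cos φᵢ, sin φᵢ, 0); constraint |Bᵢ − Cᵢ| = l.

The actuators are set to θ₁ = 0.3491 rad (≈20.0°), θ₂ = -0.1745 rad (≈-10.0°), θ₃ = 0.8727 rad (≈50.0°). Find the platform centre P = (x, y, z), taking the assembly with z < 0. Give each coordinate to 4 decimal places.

φ1=0.0°: virtual centre (0.2791, 0.0000, -0.0616), radius l
arm 2 at φ=120.0°: ρ2 = 0.2873;  centre 2 = (-0.1436, 0.2488, 0.0313)
centre 3 = (0.2257·cos240.0°, 0.2257·sin240.0°, -0.1379) = (-0.1128, -0.1955, -0.1379)
eliminate P² terms by subtracting sphere 1 from 2 and 3
linear system: -0.8456x+0.4976y = 0.0018−0.1856z; -0.7840x+-0.3909y = -0.0118−-0.1526z
det = 0.7206;  x = 0.0071+-0.0047z,  y = 0.0157+-0.3811z
quadratic in z: (1.1452)z²+(0.1137)z+(-0.1720)=0, √Δ=0.8949 → z ∈ {-0.4403, 0.3410}; z = -0.4403 (taking z<0)
x = 0.0092, y = 0.1835

(0.0092, 0.1835, -0.4403)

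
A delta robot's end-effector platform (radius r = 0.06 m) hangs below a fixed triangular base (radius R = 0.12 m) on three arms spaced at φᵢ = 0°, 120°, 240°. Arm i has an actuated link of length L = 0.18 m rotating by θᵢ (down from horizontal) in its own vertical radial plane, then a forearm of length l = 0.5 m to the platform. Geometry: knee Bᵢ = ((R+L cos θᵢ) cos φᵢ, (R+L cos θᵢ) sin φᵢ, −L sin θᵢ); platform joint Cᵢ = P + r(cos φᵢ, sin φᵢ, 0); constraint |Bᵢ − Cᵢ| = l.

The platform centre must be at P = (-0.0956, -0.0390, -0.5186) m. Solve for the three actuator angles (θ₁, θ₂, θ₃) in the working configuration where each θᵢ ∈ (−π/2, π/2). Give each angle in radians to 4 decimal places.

θ₁ = 0.6980, θ₂ = 0.4365, θ₃ = 0.2618

φ1=0.0° → target in arm frame (-0.0956, -0.0390)
  A=0.1556, B=-0.5186, C=(l²−L²−A²−y'²−z²)/(2L)=-0.2141
  θ1 = atan2(B,A) + arccos(C/0.5414) = 0.6980
rotate P by −φ2: (0.0140, 0.1023, -0.5186)
  e−x'=0.0460;  (l²−L²−(e−x')²−y'²−z²)/2L = -0.1776
  √(A²+B²)=0.5206;  θ2 = -1.4824+1.9188 ≈ 0.4365
arm 3 (φ=240.0°): x'=0.0816, y'=-0.0633
  A cos θ + B sin θ = C:  -0.0216·cos θ + -0.5186·sin θ = -0.1550
  γ=atan2(-0.5186,-0.0216)=-1.6124;  ψ=arccos(-0.2987)=1.8741;  θ3=γ+ψ≈0.2618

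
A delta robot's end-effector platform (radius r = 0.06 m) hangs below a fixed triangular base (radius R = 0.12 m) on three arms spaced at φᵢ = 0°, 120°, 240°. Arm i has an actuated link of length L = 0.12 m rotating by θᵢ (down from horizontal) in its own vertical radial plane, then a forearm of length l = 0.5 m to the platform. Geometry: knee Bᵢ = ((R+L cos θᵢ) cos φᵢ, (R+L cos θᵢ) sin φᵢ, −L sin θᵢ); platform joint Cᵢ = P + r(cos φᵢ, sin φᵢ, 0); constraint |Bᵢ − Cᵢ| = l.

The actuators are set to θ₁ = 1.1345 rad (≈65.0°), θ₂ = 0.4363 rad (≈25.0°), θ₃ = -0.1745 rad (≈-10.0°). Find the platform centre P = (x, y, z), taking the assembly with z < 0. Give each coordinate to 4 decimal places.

φ1=0.0°: virtual centre (0.1107, 0.0000, -0.1088), radius l
φ2=120.0°: virtual centre (-0.0844, 0.1461, -0.0507), radius l
φ3=240.0°: virtual centre (-0.0891, -0.1543, 0.0208), radius l
subtract pairs → two planes through P
plane₁₂: -0.3902x+0.2923y+0.1161z = 0.0070
det = 0.2372;  x = -0.0190+0.4704z,  y = -0.0016+0.2307z
quadratic in z: (1.2745)z²+(0.0947)z+(-0.2213)=0, √Δ=1.0665 → z ∈ {-0.4555, 0.3812}; z = -0.4555 (taking z<0)
x = -0.2333, y = -0.1067

(-0.2333, -0.1067, -0.4555)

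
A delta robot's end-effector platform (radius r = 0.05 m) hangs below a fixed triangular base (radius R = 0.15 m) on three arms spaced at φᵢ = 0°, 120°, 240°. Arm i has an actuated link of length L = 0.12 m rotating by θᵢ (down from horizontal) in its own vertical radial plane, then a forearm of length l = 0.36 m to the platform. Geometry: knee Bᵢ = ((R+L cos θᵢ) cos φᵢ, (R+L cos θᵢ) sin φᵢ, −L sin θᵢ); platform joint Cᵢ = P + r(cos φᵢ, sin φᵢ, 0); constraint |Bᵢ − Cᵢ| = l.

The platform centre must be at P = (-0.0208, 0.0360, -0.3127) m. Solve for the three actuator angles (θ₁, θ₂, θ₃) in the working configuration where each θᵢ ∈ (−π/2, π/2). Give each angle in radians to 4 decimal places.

rotate P by −φ1: (-0.0208, 0.0360, -0.3127)
  e−x'=0.1208;  (l²−L²−(e−x')²−y'²−z²)/2L = 0.0064
  θ1 = atan2(B,A) + arccos(C/0.3352) = 0.3496
arm 2 (φ=120.0°): x'=0.0416, y'=0.0000
  A=0.0584, B=-0.3127, C=(l²−L²−A²−y'²−z²)/(2L)=0.0584
  √(A²+B²)=0.3181;  θ2 = -1.3861+1.3863 ≈ 0.0002
arm 3 (φ=240.0°): x'=-0.0208, y'=-0.0360
  e−x'=0.1208;  (l²−L²−(e−x')²−y'²−z²)/2L = 0.0064
  θ3 = atan2(B,A) + arccos(C/0.3352) = 0.3495

θ₁ = 0.3496, θ₂ = 0.0002, θ₃ = 0.3495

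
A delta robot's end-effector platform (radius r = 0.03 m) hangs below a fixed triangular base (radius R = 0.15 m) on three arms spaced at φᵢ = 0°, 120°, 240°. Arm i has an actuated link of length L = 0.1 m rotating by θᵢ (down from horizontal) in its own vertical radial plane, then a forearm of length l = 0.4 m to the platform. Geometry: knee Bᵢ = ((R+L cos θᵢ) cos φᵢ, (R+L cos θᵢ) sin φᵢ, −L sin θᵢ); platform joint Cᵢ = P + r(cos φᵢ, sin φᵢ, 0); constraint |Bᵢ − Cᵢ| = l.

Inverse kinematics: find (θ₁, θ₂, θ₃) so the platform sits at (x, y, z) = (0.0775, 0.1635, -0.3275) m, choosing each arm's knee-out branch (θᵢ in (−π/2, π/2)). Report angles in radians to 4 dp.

θ₁ = -0.0877, θ₂ = -0.2621, θ₃ = 1.3084

φ1=0.0° → target in arm frame (0.0775, 0.1635)
  A=0.0425, B=-0.3275, C=(l²−L²−A²−y'²−z²)/(2L)=0.0710
  γ=atan2(-0.3275,0.0425)=-1.4417;  ψ=arccos(0.2151)=1.3540;  θ1=γ+ψ≈-0.0877
arm 2 (φ=120.0°): x'=0.1028, y'=-0.1489
  A=0.0172, B=-0.3275, C=(l²−L²−A²−y'²−z²)/(2L)=0.1014
  √(A²+B²)=0.3279;  θ2 = -1.5185+1.2563 ≈ -0.2621
arm 3 (φ=240.0°): x'=-0.1803, y'=-0.0146
  e−x'=0.3003;  (l²−L²−(e−x')²−y'²−z²)/2L = -0.2384
  θ3 = atan2(B,A) + arccos(C/0.4444) = 1.3084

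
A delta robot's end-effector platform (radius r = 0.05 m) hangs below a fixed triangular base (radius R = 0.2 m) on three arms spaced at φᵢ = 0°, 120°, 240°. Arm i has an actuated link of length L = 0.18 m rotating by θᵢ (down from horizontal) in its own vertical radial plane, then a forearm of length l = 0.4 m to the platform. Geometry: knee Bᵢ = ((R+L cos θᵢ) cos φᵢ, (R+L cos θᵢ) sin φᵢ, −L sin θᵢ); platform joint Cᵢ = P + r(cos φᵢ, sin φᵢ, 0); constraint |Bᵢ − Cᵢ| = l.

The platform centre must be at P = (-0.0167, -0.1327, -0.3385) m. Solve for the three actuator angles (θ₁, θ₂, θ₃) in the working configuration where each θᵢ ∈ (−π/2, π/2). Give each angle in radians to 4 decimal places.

φ1=0.0° → target in arm frame (-0.0167, -0.1327)
  A cos θ + B sin θ = C:  0.1667·cos θ + -0.3385·sin θ = -0.0899
  θ1 = atan2(B,A) + arccos(C/0.3773) = 0.6983
arm 2 (φ=120.0°): x'=-0.1066, y'=0.0808
  A cos θ + B sin θ = C:  0.2566·cos θ + -0.3385·sin θ = -0.1648
  √(A²+B²)=0.4247;  θ2 = -0.9222+1.9693 ≈ 1.0471
arm 3 (φ=240.0°): x'=0.1233, y'=0.0519
  A=0.0267, B=-0.3385, C=(l²−L²−A²−y'²−z²)/(2L)=0.0267
  √(A²+B²)=0.3396;  θ3 = -1.4920+1.4921 ≈ 0.0001

θ₁ = 0.6983, θ₂ = 1.0471, θ₃ = 0.0001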